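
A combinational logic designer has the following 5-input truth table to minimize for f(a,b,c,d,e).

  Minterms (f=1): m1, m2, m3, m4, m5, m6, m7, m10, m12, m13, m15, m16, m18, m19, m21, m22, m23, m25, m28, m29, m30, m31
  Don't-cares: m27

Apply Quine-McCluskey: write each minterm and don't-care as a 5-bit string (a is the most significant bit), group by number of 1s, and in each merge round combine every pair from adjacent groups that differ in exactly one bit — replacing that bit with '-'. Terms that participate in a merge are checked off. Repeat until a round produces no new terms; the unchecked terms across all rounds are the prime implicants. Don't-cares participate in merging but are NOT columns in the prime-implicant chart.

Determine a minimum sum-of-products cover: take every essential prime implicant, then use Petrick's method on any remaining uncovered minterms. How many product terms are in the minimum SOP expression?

[col 0] 00001*, 00010*, 00011*, 00100*, 00101*, 00110*, 00111*, 01010*, 01100*, 01101*, 01111*, 10000*, 10010*, 10011*, 10101*, 10110*, 10111*, 11001*, 11011*, 11100*, 11101*, 11110*, 11111*
[col 1] -0010*, -0011*, -0101*, -0110*, -0111*, -1100*, -1101*, -1111*, 0-010, 0-100*, 0-101*, 0-111*, 00-01*, 00-10*, 00-11*, 000-1*, 0001-*, 001-0*, 001-1*, 0010-*, 0011-*, 011-1*, 0110-*, 1-011*, 1-101*, 1-110*, 1-111*, 10-10*, 10-11*, 100-0, 1001-*, 101-1*, 1011-*, 11-01*, 11-11*, 110-1*, 111-0*, 111-1*, 1110-*, 1111-*
[col 2] --101*, --111*, -0-10*, -0-11*, -001-*, -01-1*, -011-*, -11-1*, -110-, 0-1-1*, 0-10-, 00--1, 00-1-*, 001--, 1--11, 1-1-1*, 1-11-, 10-1-*, 11--1, 111--
[col 3] --1-1, -0-1-
Prime implicants: --1-1, -0-1-, -110-, 0-010, 0-10-, 00--1, 001--, 1--11, 1-11-, 100-0, 11--1, 111--
PI chart (minterm → PIs covering it):
  1 | 00--1  (sole → essential)
  2 | -0-1-,0-010
  3 | -0-1-,00--1
  4 | 0-10-,001--
  5 | --1-1,0-10-,00--1,001--
  6 | -0-1-,001--
  7 | --1-1,-0-1-,00--1,001--
  10 | 0-010  (sole → essential)
  12 | -110-,0-10-
  13 | --1-1,-110-,0-10-
  15 | --1-1  (sole → essential)
  16 | 100-0  (sole → essential)
  18 | -0-1-,100-0
  19 | -0-1-,1--11
  21 | --1-1  (sole → essential)
  22 | -0-1-,1-11-
  23 | --1-1,-0-1-,1--11,1-11-
  25 | 11--1  (sole → essential)
  28 | -110-,111--
  29 | --1-1,-110-,11--1,111--
  30 | 1-11-,111--
  31 | --1-1,1--11,1-11-,11--1,111--
Essential prime implicants: --1-1, 0-010, 00--1, 100-0, 11--1
Petrick residual → -0-1-, 0-10-, 111--
Minimum SOP uses 8 PIs: ce + b'd + a'c'de' + a'cd' + a'b'e + ab'c'e' + abe + abc

8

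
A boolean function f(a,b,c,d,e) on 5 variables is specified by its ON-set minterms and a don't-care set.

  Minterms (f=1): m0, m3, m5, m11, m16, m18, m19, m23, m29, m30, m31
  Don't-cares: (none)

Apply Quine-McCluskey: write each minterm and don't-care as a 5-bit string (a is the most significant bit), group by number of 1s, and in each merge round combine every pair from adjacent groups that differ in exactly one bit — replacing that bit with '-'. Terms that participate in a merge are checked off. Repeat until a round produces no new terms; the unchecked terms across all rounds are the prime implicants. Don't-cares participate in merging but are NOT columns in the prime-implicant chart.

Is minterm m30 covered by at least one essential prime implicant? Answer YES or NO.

YES

size-2^0 implicants → 00000(✓)  00011(✓)  00101  01011(✓)  10000(✓)  10010(✓)  10011(✓)  10111(✓)  11101(✓)  11110(✓)  11111(✓)
size-2^1 implicants → -0000  -0011  0-011  1-111  10-11  100-0  1001-  111-1  1111-
Unchecked terms (primes): -0000, -0011, 0-011, 00101, 1-111, 10-11, 100-0, 1001-, 111-1, 1111-
Minterm coverage:
  m0 ⊆ -0000 [E]
  m3 ⊆ -0011,0-011
  m5 ⊆ 00101 [E]
  m11 ⊆ 0-011 [E]
  m16 ⊆ -0000,100-0
  m18 ⊆ 100-0,1001-
  m19 ⊆ -0011,10-11,1001-
  m23 ⊆ 1-111,10-11
  m29 ⊆ 111-1 [E]
  m30 ⊆ 1111- [E]
  m31 ⊆ 1-111,111-1,1111-
E = {-0000, 0-011, 00101, 111-1, 1111-}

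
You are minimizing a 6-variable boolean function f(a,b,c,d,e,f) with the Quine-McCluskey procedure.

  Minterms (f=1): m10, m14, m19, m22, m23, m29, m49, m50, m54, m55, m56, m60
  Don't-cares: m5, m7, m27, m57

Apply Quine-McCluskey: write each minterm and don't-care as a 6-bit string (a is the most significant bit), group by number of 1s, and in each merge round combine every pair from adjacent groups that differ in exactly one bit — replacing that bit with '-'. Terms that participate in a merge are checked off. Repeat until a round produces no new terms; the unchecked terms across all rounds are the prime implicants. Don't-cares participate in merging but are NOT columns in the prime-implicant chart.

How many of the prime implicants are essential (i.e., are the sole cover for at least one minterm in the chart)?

6

Round 0: 000101✓ 000111✓ 001010✓ 001110✓ 010011✓ 010110✓ 010111✓ 011011✓ 011101 110001✓ 110010✓ 110110✓ 110111✓ 111000✓ 111001✓ 111100✓
Round 1: -10110✓ -10111✓ 0-0111 0001-1 001-10 01-011 010-11 01011-✓ 11-001 110-10 11011-✓ 111-00 11100-
Round 2: -1011-
PIs = {-1011-, 0-0111, 0001-1, 001-10, 01-011, 010-11, 011101, 11-001, 110-10, 111-00, 11100-}
Coverage chart:
  m10: 001-10 ←essential
  m14: 001-10 ←essential
  m19: 01-011,010-11
  m22: -1011- ←essential
  m23: -1011-,0-0111,010-11
  m29: 011101 ←essential
  m49: 11-001 ←essential
  m50: 110-10 ←essential
  m54: -1011-,110-10
  m55: -1011- ←essential
  m56: 111-00,11100-
  m60: 111-00 ←essential
Essential: -1011-, 001-10, 011101, 11-001, 110-10, 111-00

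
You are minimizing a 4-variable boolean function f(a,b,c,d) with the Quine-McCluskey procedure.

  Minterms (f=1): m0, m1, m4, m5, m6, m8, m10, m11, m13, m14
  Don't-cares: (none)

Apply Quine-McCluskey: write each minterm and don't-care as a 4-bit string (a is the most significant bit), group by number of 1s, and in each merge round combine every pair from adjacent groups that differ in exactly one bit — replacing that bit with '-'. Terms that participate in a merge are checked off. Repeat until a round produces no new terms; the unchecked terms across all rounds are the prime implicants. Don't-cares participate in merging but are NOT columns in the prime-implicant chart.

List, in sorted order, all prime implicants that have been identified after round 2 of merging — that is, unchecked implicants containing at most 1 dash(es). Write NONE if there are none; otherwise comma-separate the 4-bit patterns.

-000, -101, -110, 01-0, 1-10, 10-0, 101-

[col 0] 0000*, 0001*, 0100*, 0101*, 0110*, 1000*, 1010*, 1011*, 1101*, 1110*
[col 1] -000, -101, -110, 0-00*, 0-01*, 000-*, 01-0, 010-*, 1-10, 10-0, 101-
[col 2] 0-0-
Prime implicants: -000, -101, -110, 0-0-, 01-0, 1-10, 10-0, 101-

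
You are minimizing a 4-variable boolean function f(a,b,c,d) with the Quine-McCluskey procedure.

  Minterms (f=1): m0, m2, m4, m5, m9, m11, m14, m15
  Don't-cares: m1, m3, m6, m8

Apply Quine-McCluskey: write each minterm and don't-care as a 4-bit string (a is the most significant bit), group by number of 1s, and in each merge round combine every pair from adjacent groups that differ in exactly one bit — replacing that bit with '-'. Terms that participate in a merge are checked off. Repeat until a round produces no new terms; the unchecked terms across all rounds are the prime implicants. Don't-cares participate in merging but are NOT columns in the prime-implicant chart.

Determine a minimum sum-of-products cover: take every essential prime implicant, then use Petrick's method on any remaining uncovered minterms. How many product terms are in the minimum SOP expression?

Round 0: 0000✓ 0001✓ 0010✓ 0011✓ 0100✓ 0101✓ 0110✓ 1000✓ 1001✓ 1011✓ 1110✓ 1111✓
Round 1: -000✓ -001✓ -011✓ -110 0-00✓ 0-01✓ 0-10✓ 00-0✓ 00-1✓ 000-✓ 001-✓ 01-0✓ 010-✓ 1-11 10-1✓ 100-✓ 111-
Round 2: -0-1 -00- 0--0 0-0- 00--
PIs = {-0-1, -00-, -110, 0--0, 0-0-, 00--, 1-11, 111-}
Coverage chart:
  m0: -00-,0--0,0-0-,00--
  m2: 0--0,00--
  m4: 0--0,0-0-
  m5: 0-0- ←essential
  m9: -0-1,-00-
  m11: -0-1,1-11
  m14: -110,111-
  m15: 1-11,111-
Essential: 0-0-
Petrick residual → -0-1, 0--0, 111-
Min cover (4 terms): b'd + a'd' + a'c' + abc

4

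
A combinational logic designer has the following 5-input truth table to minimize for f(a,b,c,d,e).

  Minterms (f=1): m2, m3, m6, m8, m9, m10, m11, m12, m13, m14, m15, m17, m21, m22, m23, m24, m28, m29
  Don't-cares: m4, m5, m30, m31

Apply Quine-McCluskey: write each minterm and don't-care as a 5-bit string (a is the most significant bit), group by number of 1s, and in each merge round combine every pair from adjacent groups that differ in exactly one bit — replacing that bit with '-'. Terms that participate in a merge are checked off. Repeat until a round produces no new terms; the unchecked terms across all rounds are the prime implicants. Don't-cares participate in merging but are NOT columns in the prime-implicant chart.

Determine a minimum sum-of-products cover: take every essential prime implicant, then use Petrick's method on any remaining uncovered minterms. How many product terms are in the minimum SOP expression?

size-2^0 implicants → 00010(✓)  00011(✓)  00100(✓)  00101(✓)  00110(✓)  01000(✓)  01001(✓)  01010(✓)  01011(✓)  01100(✓)  01101(✓)  01110(✓)  01111(✓)  10001(✓)  10101(✓)  10110(✓)  10111(✓)  11000(✓)  11100(✓)  11101(✓)  11110(✓)  11111(✓)
size-2^1 implicants → -0101(✓)  -0110(✓)  -1000(✓)  -1100(✓)  -1101(✓)  -1110(✓)  -1111(✓)  0-010(✓)  0-011(✓)  0-100(✓)  0-101(✓)  0-110(✓)  00-10(✓)  0001-(✓)  001-0(✓)  0010-(✓)  01-00(✓)  01-01(✓)  01-10(✓)  01-11(✓)  010-0(✓)  010-1(✓)  0100-(✓)  0101-(✓)  011-0(✓)  011-1(✓)  0110-(✓)  0111-(✓)  1-101(✓)  1-110(✓)  1-111(✓)  10-01  101-1(✓)  1011-(✓)  11-00(✓)  111-0(✓)  111-1(✓)  1110-(✓)  1111-(✓)
size-2^2 implicants → --101  --110  -1-00  -11-0(✓)  -11-1(✓)  -110-(✓)  -111-(✓)  0--10  0-01-  0-1-0  0-10-  01--0(✓)  01--1(✓)  01-0-(✓)  01-1-(✓)  010--(✓)  011--(✓)  1-1-1  1-11-  111--(✓)
size-2^3 implicants → -11--  01---
Unchecked terms (primes): --101, --110, -1-00, -11--, 0--10, 0-01-, 0-1-0, 0-10-, 01---, 1-1-1, 1-11-, 10-01
Minterm coverage:
  m2 ⊆ 0--10,0-01-
  m3 ⊆ 0-01- [E]
  m6 ⊆ --110,0--10,0-1-0
  m8 ⊆ -1-00,01---
  m9 ⊆ 01--- [E]
  m10 ⊆ 0--10,0-01-,01---
  m11 ⊆ 0-01-,01---
  m12 ⊆ -1-00,-11--,0-1-0,0-10-,01---
  m13 ⊆ --101,-11--,0-10-,01---
  m14 ⊆ --110,-11--,0--10,0-1-0,01---
  m15 ⊆ -11--,01---
  m17 ⊆ 10-01 [E]
  m21 ⊆ --101,1-1-1,10-01
  m22 ⊆ --110,1-11-
  m23 ⊆ 1-1-1,1-11-
  m24 ⊆ -1-00 [E]
  m28 ⊆ -1-00,-11--
  m29 ⊆ --101,-11--,1-1-1
E = {-1-00, 0-01-, 01---, 10-01}
Petrick residual → --110, 1-1-1
Cover = cde' + bd'e' + a'c'd + a'b + ace + ab'd'e  |cover|=6

6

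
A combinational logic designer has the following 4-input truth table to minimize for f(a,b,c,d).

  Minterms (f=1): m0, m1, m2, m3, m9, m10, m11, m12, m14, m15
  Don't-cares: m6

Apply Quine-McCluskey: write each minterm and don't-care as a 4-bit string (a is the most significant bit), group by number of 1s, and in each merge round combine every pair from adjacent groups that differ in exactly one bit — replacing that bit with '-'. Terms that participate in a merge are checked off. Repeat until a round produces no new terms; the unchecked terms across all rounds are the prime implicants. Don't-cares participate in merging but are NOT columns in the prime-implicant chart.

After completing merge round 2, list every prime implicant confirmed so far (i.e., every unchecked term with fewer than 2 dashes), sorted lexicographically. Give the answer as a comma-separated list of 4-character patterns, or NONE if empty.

11-0

size-2^0 implicants → 0000(✓)  0001(✓)  0010(✓)  0011(✓)  0110(✓)  1001(✓)  1010(✓)  1011(✓)  1100(✓)  1110(✓)  1111(✓)
size-2^1 implicants → -001(✓)  -010(✓)  -011(✓)  -110(✓)  0-10(✓)  00-0(✓)  00-1(✓)  000-(✓)  001-(✓)  1-10(✓)  1-11(✓)  10-1(✓)  101-(✓)  11-0  111-(✓)
size-2^2 implicants → --10  -0-1  -01-  00--  1-1-
Unchecked terms (primes): --10, -0-1, -01-, 00--, 1-1-, 11-0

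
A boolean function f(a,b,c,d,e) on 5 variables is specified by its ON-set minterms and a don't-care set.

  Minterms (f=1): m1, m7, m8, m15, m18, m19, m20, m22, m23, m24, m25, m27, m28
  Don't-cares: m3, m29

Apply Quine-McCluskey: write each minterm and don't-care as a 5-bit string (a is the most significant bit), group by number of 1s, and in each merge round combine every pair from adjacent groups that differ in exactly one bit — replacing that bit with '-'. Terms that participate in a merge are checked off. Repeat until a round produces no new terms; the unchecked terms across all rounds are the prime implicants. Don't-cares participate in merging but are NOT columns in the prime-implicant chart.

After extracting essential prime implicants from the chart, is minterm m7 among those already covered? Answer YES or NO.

size-2^0 implicants → 00001(✓)  00011(✓)  00111(✓)  01000(✓)  01111(✓)  10010(✓)  10011(✓)  10100(✓)  10110(✓)  10111(✓)  11000(✓)  11001(✓)  11011(✓)  11100(✓)  11101(✓)
size-2^1 implicants → -0011(✓)  -0111(✓)  -1000  0-111  00-11(✓)  000-1  1-011  1-100  10-10(✓)  10-11(✓)  1001-(✓)  101-0  1011-(✓)  11-00(✓)  11-01(✓)  110-1  1100-(✓)  1110-(✓)
size-2^2 implicants → -0-11  10-1-  11-0-
Unchecked terms (primes): -0-11, -1000, 0-111, 000-1, 1-011, 1-100, 10-1-, 101-0, 11-0-, 110-1
Minterm coverage:
  m1 ⊆ 000-1 [E]
  m7 ⊆ -0-11,0-111
  m8 ⊆ -1000 [E]
  m15 ⊆ 0-111 [E]
  m18 ⊆ 10-1- [E]
  m19 ⊆ -0-11,1-011,10-1-
  m20 ⊆ 1-100,101-0
  m22 ⊆ 10-1-,101-0
  m23 ⊆ -0-11,10-1-
  m24 ⊆ -1000,11-0-
  m25 ⊆ 11-0-,110-1
  m27 ⊆ 1-011,110-1
  m28 ⊆ 1-100,11-0-
E = {-1000, 0-111, 000-1, 10-1-}

YES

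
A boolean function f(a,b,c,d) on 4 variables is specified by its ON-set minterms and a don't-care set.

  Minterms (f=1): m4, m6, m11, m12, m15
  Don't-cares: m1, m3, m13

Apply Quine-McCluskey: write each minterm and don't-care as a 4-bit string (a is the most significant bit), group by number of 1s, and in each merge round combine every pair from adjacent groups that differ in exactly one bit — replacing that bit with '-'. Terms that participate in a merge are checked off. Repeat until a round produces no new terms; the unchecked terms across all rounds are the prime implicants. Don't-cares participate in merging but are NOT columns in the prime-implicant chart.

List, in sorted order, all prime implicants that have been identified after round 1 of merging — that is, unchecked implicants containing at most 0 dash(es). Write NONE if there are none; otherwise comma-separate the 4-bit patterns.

NONE

size-2^0 implicants → 0001(✓)  0011(✓)  0100(✓)  0110(✓)  1011(✓)  1100(✓)  1101(✓)  1111(✓)
size-2^1 implicants → -011  -100  00-1  01-0  1-11  11-1  110-
Unchecked terms (primes): -011, -100, 00-1, 01-0, 1-11, 11-1, 110-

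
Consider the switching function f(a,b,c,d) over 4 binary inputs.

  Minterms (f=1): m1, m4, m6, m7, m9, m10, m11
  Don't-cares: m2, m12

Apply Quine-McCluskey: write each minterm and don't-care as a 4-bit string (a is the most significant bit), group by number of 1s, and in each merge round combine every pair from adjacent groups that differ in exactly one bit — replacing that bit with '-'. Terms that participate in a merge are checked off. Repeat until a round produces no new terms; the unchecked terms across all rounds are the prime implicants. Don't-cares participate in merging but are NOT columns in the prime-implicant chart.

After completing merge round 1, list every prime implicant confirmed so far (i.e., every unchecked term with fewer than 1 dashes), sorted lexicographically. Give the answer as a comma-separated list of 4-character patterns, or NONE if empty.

Round 0: 0001✓ 0010✓ 0100✓ 0110✓ 0111✓ 1001✓ 1010✓ 1011✓ 1100✓
Round 1: -001 -010 -100 0-10 01-0 011- 10-1 101-
PIs = {-001, -010, -100, 0-10, 01-0, 011-, 10-1, 101-}

NONE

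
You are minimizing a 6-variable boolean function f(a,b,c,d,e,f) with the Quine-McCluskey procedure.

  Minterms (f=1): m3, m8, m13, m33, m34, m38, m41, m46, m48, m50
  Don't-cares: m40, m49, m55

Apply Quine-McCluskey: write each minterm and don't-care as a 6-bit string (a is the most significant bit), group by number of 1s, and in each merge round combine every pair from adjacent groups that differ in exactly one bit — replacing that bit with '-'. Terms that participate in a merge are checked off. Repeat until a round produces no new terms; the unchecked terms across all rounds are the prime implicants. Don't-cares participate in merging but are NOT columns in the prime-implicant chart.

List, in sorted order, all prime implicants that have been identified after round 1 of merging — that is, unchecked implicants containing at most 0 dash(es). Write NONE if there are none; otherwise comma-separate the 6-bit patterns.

000011, 001101, 110111

[col 0] 000011, 001000*, 001101, 100001*, 100010*, 100110*, 101000*, 101001*, 101110*, 110000*, 110001*, 110010*, 110111
[col 1] -01000, 1-0001, 1-0010, 10-001, 10-110, 100-10, 10100-, 1100-0, 11000-
Prime implicants: -01000, 000011, 001101, 1-0001, 1-0010, 10-001, 10-110, 100-10, 10100-, 1100-0, 11000-, 110111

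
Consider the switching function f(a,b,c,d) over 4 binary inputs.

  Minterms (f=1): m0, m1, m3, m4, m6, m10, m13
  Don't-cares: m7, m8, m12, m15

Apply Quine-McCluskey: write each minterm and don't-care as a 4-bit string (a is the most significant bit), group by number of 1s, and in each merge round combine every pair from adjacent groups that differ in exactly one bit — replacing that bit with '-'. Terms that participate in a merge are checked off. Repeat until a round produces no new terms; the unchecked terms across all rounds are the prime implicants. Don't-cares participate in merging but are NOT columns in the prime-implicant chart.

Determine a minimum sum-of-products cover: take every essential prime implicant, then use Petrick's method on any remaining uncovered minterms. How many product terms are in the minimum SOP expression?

5

Round 0: 0000✓ 0001✓ 0011✓ 0100✓ 0110✓ 0111✓ 1000✓ 1010✓ 1100✓ 1101✓ 1111✓
Round 1: -000✓ -100✓ -111 0-00✓ 0-11 00-1 000- 01-0 011- 1-00✓ 10-0 11-1 110-
Round 2: --00
PIs = {--00, -111, 0-11, 00-1, 000-, 01-0, 011-, 10-0, 11-1, 110-}
Coverage chart:
  m0: --00,000-
  m1: 00-1,000-
  m3: 0-11,00-1
  m4: --00,01-0
  m6: 01-0,011-
  m10: 10-0 ←essential
  m13: 11-1,110-
Essential: 10-0
Petrick residual → --00, 00-1, 01-0, 11-1
Min cover (5 terms): c'd' + a'b'd + a'bd' + ab'd' + abd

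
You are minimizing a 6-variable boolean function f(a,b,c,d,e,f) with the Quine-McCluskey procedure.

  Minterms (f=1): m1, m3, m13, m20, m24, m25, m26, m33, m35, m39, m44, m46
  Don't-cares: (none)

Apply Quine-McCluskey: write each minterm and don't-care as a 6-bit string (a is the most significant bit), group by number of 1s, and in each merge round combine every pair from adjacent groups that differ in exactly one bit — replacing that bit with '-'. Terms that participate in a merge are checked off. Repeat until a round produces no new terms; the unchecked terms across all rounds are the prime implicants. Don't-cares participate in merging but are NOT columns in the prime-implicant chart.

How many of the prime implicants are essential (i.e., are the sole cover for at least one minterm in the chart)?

size-2^0 implicants → 000001(✓)  000011(✓)  001101  010100  011000(✓)  011001(✓)  011010(✓)  100001(✓)  100011(✓)  100111(✓)  101100(✓)  101110(✓)
size-2^1 implicants → -00001(✓)  -00011(✓)  0000-1(✓)  0110-0  01100-  100-11  1000-1(✓)  1011-0
size-2^2 implicants → -000-1
Unchecked terms (primes): -000-1, 001101, 010100, 0110-0, 01100-, 100-11, 1011-0
Minterm coverage:
  m1 ⊆ -000-1 [E]
  m3 ⊆ -000-1 [E]
  m13 ⊆ 001101 [E]
  m20 ⊆ 010100 [E]
  m24 ⊆ 0110-0,01100-
  m25 ⊆ 01100- [E]
  m26 ⊆ 0110-0 [E]
  m33 ⊆ -000-1 [E]
  m35 ⊆ -000-1,100-11
  m39 ⊆ 100-11 [E]
  m44 ⊆ 1011-0 [E]
  m46 ⊆ 1011-0 [E]
E = {-000-1, 001101, 010100, 0110-0, 01100-, 100-11, 1011-0}

7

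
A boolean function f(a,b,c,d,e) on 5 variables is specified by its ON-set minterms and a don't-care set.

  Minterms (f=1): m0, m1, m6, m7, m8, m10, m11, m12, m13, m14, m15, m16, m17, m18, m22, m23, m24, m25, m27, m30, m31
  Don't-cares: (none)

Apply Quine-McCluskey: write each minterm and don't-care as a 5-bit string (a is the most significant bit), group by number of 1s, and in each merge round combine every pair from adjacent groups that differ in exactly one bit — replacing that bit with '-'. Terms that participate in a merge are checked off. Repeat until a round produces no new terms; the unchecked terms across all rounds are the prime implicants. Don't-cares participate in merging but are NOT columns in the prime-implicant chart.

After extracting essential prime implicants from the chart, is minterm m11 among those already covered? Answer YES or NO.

NO

[col 0] 00000*, 00001*, 00110*, 00111*, 01000*, 01010*, 01011*, 01100*, 01101*, 01110*, 01111*, 10000*, 10001*, 10010*, 10110*, 10111*, 11000*, 11001*, 11011*, 11110*, 11111*
[col 1] -0000*, -0001*, -0110*, -0111*, -1000*, -1011*, -1110*, -1111*, 0-000*, 0-110*, 0-111*, 0000-*, 0011-*, 01-00*, 01-10*, 01-11*, 010-0*, 0101-*, 011-0*, 011-1*, 0110-*, 0111-*, 1-000*, 1-001*, 1-110*, 1-111*, 10-10, 100-0, 1000-*, 1011-*, 11-11*, 110-1, 1100-*, 1111-*
[col 2] --000, --110*, --111*, -000-, -011-*, -1-11, -111-*, 0-11-*, 01--0, 01-1-, 011--, 1-00-, 1-11-*
[col 3] --11-
Prime implicants: --000, --11-, -000-, -1-11, 01--0, 01-1-, 011--, 1-00-, 10-10, 100-0, 110-1
PI chart (minterm → PIs covering it):
  0 | --000,-000-
  1 | -000-  (sole → essential)
  6 | --11-  (sole → essential)
  7 | --11-  (sole → essential)
  8 | --000,01--0
  10 | 01--0,01-1-
  11 | -1-11,01-1-
  12 | 01--0,011--
  13 | 011--  (sole → essential)
  14 | --11-,01--0,01-1-,011--
  15 | --11-,-1-11,01-1-,011--
  16 | --000,-000-,1-00-,100-0
  17 | -000-,1-00-
  18 | 10-10,100-0
  22 | --11-,10-10
  23 | --11-  (sole → essential)
  24 | --000,1-00-
  25 | 1-00-,110-1
  27 | -1-11,110-1
  30 | --11-  (sole → essential)
  31 | --11-,-1-11
Essential prime implicants: --11-, -000-, 011--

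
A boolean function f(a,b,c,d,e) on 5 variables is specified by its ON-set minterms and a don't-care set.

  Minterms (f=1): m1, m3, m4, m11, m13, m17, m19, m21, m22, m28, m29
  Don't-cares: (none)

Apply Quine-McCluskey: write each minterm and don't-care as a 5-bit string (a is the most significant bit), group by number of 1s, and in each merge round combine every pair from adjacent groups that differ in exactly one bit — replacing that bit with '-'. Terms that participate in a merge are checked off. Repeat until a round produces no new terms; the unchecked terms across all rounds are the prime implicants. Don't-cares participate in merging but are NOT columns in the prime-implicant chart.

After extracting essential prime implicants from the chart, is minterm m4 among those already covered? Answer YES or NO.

size-2^0 implicants → 00001(✓)  00011(✓)  00100  01011(✓)  01101(✓)  10001(✓)  10011(✓)  10101(✓)  10110  11100(✓)  11101(✓)
size-2^1 implicants → -0001(✓)  -0011(✓)  -1101  0-011  000-1(✓)  1-101  10-01  100-1(✓)  1110-
size-2^2 implicants → -00-1
Unchecked terms (primes): -00-1, -1101, 0-011, 00100, 1-101, 10-01, 10110, 1110-
Minterm coverage:
  m1 ⊆ -00-1 [E]
  m3 ⊆ -00-1,0-011
  m4 ⊆ 00100 [E]
  m11 ⊆ 0-011 [E]
  m13 ⊆ -1101 [E]
  m17 ⊆ -00-1,10-01
  m19 ⊆ -00-1 [E]
  m21 ⊆ 1-101,10-01
  m22 ⊆ 10110 [E]
  m28 ⊆ 1110- [E]
  m29 ⊆ -1101,1-101,1110-
E = {-00-1, -1101, 0-011, 00100, 10110, 1110-}

YES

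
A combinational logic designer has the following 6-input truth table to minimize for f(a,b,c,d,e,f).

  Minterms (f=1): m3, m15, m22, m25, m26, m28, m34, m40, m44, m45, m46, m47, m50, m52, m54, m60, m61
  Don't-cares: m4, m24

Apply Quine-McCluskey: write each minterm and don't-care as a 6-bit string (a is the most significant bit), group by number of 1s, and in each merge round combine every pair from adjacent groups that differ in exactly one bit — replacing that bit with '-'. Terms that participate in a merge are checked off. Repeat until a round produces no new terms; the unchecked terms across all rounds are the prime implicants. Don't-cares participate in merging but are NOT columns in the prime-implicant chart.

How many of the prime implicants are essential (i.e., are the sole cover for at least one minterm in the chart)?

9

size-2^0 implicants → 000011  000100  001111(✓)  010110(✓)  011000(✓)  011001(✓)  011010(✓)  011100(✓)  100010(✓)  101000(✓)  101100(✓)  101101(✓)  101110(✓)  101111(✓)  110010(✓)  110100(✓)  110110(✓)  111100(✓)  111101(✓)
size-2^1 implicants → -01111  -10110  -11100  011-00  0110-0  01100-  1-0010  1-1100(✓)  1-1101(✓)  101-00  1011-0(✓)  1011-1(✓)  10110-(✓)  10111-(✓)  11-100  110-10  1101-0  11110-(✓)
size-2^2 implicants → 1-110-  1011--
Unchecked terms (primes): -01111, -10110, -11100, 000011, 000100, 011-00, 0110-0, 01100-, 1-0010, 1-110-, 101-00, 1011--, 11-100, 110-10, 1101-0
Minterm coverage:
  m3 ⊆ 000011 [E]
  m15 ⊆ -01111 [E]
  m22 ⊆ -10110 [E]
  m25 ⊆ 01100- [E]
  m26 ⊆ 0110-0 [E]
  m28 ⊆ -11100,011-00
  m34 ⊆ 1-0010 [E]
  m40 ⊆ 101-00 [E]
  m44 ⊆ 1-110-,101-00,1011--
  m45 ⊆ 1-110-,1011--
  m46 ⊆ 1011-- [E]
  m47 ⊆ -01111,1011--
  m50 ⊆ 1-0010,110-10
  m52 ⊆ 11-100,1101-0
  m54 ⊆ -10110,110-10,1101-0
  m60 ⊆ -11100,1-110-,11-100
  m61 ⊆ 1-110- [E]
E = {-01111, -10110, 000011, 0110-0, 01100-, 1-0010, 1-110-, 101-00, 1011--}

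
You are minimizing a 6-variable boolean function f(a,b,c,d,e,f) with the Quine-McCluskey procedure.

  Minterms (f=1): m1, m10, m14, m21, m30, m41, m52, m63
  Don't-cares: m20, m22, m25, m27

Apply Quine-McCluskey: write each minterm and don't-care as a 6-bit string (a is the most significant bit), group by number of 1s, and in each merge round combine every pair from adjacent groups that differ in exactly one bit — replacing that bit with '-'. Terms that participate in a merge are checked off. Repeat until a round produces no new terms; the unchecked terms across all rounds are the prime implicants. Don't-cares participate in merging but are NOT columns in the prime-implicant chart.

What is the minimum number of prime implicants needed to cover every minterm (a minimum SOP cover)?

[col 0] 000001, 001010*, 001110*, 010100*, 010101*, 010110*, 011001*, 011011*, 011110*, 101001, 110100*, 111111
[col 1] -10100, 0-1110, 001-10, 01-110, 0101-0, 01010-, 0110-1
Prime implicants: -10100, 0-1110, 000001, 001-10, 01-110, 0101-0, 01010-, 0110-1, 101001, 111111
PI chart (minterm → PIs covering it):
  1 | 000001  (sole → essential)
  10 | 001-10  (sole → essential)
  14 | 0-1110,001-10
  21 | 01010-  (sole → essential)
  30 | 0-1110,01-110
  41 | 101001  (sole → essential)
  52 | -10100  (sole → essential)
  63 | 111111  (sole → essential)
Essential prime implicants: -10100, 000001, 001-10, 01010-, 101001, 111111
Petrick residual → 0-1110
Minimum SOP uses 7 PIs: bc'de'f' + a'cdef' + a'b'c'd'e'f + a'b'cef' + a'bc'de' + ab'cd'e'f + abcdef

7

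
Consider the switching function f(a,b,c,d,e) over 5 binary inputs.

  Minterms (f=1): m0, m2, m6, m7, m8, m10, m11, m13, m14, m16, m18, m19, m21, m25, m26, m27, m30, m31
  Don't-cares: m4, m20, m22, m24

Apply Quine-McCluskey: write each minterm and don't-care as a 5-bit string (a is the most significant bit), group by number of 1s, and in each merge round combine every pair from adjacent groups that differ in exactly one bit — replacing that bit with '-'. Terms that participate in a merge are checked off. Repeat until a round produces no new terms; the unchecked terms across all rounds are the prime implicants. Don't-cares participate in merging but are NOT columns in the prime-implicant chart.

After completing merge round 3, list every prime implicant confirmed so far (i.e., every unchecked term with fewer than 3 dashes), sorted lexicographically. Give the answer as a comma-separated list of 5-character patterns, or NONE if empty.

size-2^0 implicants → 00000(✓)  00010(✓)  00100(✓)  00110(✓)  00111(✓)  01000(✓)  01010(✓)  01011(✓)  01101  01110(✓)  10000(✓)  10010(✓)  10011(✓)  10100(✓)  10101(✓)  10110(✓)  11000(✓)  11001(✓)  11010(✓)  11011(✓)  11110(✓)  11111(✓)
size-2^1 implicants → -0000(✓)  -0010(✓)  -0100(✓)  -0110(✓)  -1000(✓)  -1010(✓)  -1011(✓)  -1110(✓)  0-000(✓)  0-010(✓)  0-110(✓)  00-00(✓)  00-10(✓)  000-0(✓)  001-0(✓)  0011-  01-10(✓)  010-0(✓)  0101-(✓)  1-000(✓)  1-010(✓)  1-011(✓)  1-110(✓)  10-00(✓)  10-10(✓)  100-0(✓)  1001-(✓)  101-0(✓)  1010-  11-10(✓)  11-11(✓)  110-0(✓)  110-1(✓)  1100-(✓)  1101-(✓)  1111-(✓)
size-2^2 implicants → --000(✓)  --010(✓)  --110(✓)  -0-00(✓)  -0-10(✓)  -00-0(✓)  -01-0(✓)  -1-10(✓)  -10-0(✓)  -101-  0--10(✓)  0-0-0(✓)  00--0(✓)  1--10(✓)  1-0-0(✓)  1-01-  10--0(✓)  11-1-  110--
size-2^3 implicants → ---10  --0-0  -0--0
Unchecked terms (primes): ---10, --0-0, -0--0, -101-, 0011-, 01101, 1-01-, 1010-, 11-1-, 110--

-101-, 0011-, 01101, 1-01-, 1010-, 11-1-, 110--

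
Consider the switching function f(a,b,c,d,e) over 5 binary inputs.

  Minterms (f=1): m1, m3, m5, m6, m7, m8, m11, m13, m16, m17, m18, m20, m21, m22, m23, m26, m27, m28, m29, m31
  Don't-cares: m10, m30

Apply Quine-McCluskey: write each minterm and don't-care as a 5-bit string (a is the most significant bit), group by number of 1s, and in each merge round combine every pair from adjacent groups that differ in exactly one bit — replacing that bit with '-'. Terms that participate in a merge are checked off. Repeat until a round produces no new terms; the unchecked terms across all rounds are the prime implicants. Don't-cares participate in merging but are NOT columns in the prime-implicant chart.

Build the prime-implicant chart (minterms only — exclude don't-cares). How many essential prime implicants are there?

[col 0] 00001*, 00011*, 00101*, 00110*, 00111*, 01000*, 01010*, 01011*, 01101*, 10000*, 10001*, 10010*, 10100*, 10101*, 10110*, 10111*, 11010*, 11011*, 11100*, 11101*, 11110*, 11111*
[col 1] -0001*, -0101*, -0110*, -0111*, -1010*, -1011*, -1101*, 0-011, 0-101*, 00-01*, 00-11*, 000-1*, 001-1*, 0011-*, 010-0, 0101-*, 1-010*, 1-100*, 1-101*, 1-110*, 1-111*, 10-00*, 10-01*, 10-10*, 100-0*, 1000-*, 101-0*, 101-1*, 1010-*, 1011-*, 11-10*, 11-11*, 1101-*, 111-0*, 111-1*, 1110-*, 1111-*
[col 2] --101, -0-01, -01-1, -011-, -101-, 00--1, 1--10, 1-1-0*, 1-1-1*, 1-10-*, 1-11-*, 10--0, 10-0-, 101--*, 11-1-, 111--*
[col 3] 1-1--
Prime implicants: --101, -0-01, -01-1, -011-, -101-, 0-011, 00--1, 010-0, 1--10, 1-1--, 10--0, 10-0-, 11-1-
PI chart (minterm → PIs covering it):
  1 | -0-01,00--1
  3 | 0-011,00--1
  5 | --101,-0-01,-01-1,00--1
  6 | -011-  (sole → essential)
  7 | -01-1,-011-,00--1
  8 | 010-0  (sole → essential)
  11 | -101-,0-011
  13 | --101  (sole → essential)
  16 | 10--0,10-0-
  17 | -0-01,10-0-
  18 | 1--10,10--0
  20 | 1-1--,10--0,10-0-
  21 | --101,-0-01,-01-1,1-1--,10-0-
  22 | -011-,1--10,1-1--,10--0
  23 | -01-1,-011-,1-1--
  26 | -101-,1--10,11-1-
  27 | -101-,11-1-
  28 | 1-1--  (sole → essential)
  29 | --101,1-1--
  31 | 1-1--,11-1-
Essential prime implicants: --101, -011-, 010-0, 1-1--

4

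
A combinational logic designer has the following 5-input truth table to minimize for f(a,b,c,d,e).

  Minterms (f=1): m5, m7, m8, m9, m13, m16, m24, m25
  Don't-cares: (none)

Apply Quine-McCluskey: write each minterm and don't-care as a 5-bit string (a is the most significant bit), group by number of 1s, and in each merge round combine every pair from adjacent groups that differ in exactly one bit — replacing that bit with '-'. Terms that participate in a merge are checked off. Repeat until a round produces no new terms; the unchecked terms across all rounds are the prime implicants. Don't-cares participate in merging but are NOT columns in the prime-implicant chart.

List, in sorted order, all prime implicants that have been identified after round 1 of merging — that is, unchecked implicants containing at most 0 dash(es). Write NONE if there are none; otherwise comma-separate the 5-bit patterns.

NONE

Round 0: 00101✓ 00111✓ 01000✓ 01001✓ 01101✓ 10000✓ 11000✓ 11001✓
Round 1: -1000✓ -1001✓ 0-101 001-1 01-01 0100-✓ 1-000 1100-✓
Round 2: -100-
PIs = {-100-, 0-101, 001-1, 01-01, 1-000}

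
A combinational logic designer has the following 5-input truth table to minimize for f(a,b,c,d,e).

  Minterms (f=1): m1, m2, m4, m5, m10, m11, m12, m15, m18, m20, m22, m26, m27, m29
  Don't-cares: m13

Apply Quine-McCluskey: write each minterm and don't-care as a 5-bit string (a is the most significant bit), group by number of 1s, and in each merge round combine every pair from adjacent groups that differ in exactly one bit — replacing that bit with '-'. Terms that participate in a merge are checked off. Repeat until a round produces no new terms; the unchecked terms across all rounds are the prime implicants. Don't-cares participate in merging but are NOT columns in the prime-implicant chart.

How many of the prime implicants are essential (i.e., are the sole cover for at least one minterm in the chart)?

5

[col 0] 00001*, 00010*, 00100*, 00101*, 01010*, 01011*, 01100*, 01101*, 01111*, 10010*, 10100*, 10110*, 11010*, 11011*, 11101*
[col 1] -0010*, -0100, -1010*, -1011*, -1101, 0-010*, 0-100*, 0-101*, 00-01, 0010-*, 01-11, 0101-*, 011-1, 0110-*, 1-010*, 10-10, 101-0, 1101-*
[col 2] --010, -101-, 0-10-
Prime implicants: --010, -0100, -101-, -1101, 0-10-, 00-01, 01-11, 011-1, 10-10, 101-0
PI chart (minterm → PIs covering it):
  1 | 00-01  (sole → essential)
  2 | --010  (sole → essential)
  4 | -0100,0-10-
  5 | 0-10-,00-01
  10 | --010,-101-
  11 | -101-,01-11
  12 | 0-10-  (sole → essential)
  15 | 01-11,011-1
  18 | --010,10-10
  20 | -0100,101-0
  22 | 10-10,101-0
  26 | --010,-101-
  27 | -101-  (sole → essential)
  29 | -1101  (sole → essential)
Essential prime implicants: --010, -101-, -1101, 0-10-, 00-01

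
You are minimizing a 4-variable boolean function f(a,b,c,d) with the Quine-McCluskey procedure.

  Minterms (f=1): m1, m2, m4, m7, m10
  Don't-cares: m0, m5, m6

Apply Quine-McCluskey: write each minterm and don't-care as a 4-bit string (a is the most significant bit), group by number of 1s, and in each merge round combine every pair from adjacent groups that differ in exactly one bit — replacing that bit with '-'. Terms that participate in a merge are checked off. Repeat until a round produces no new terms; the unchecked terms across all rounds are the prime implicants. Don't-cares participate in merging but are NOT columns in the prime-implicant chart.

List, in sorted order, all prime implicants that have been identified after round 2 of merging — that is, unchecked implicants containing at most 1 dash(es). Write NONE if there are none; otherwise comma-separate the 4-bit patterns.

-010

[col 0] 0000*, 0001*, 0010*, 0100*, 0101*, 0110*, 0111*, 1010*
[col 1] -010, 0-00*, 0-01*, 0-10*, 00-0*, 000-*, 01-0*, 01-1*, 010-*, 011-*
[col 2] 0--0, 0-0-, 01--
Prime implicants: -010, 0--0, 0-0-, 01--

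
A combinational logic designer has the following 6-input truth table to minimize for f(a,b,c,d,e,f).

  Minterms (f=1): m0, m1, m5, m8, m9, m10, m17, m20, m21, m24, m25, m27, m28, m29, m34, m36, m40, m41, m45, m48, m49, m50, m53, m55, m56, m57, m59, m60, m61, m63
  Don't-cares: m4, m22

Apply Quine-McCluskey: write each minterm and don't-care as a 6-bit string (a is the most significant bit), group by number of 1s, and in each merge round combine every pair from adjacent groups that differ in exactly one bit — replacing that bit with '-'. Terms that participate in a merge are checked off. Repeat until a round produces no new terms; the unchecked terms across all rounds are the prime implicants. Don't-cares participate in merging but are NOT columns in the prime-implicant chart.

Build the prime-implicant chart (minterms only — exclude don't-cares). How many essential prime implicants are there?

size-2^0 implicants → 000000(✓)  000001(✓)  000100(✓)  000101(✓)  001000(✓)  001001(✓)  001010(✓)  010001(✓)  010100(✓)  010101(✓)  010110(✓)  011000(✓)  011001(✓)  011011(✓)  011100(✓)  011101(✓)  100010(✓)  100100(✓)  101000(✓)  101001(✓)  101101(✓)  110000(✓)  110001(✓)  110010(✓)  110101(✓)  110111(✓)  111000(✓)  111001(✓)  111011(✓)  111100(✓)  111101(✓)  111111(✓)
size-2^1 implicants → -00100  -01000(✓)  -01001(✓)  -10001(✓)  -10101(✓)  -11000(✓)  -11001(✓)  -11011(✓)  -11100(✓)  -11101(✓)  0-0001(✓)  0-0100(✓)  0-0101(✓)  0-1000(✓)  0-1001(✓)  00-000(✓)  00-001(✓)  000-00(✓)  000-01(✓)  00000-(✓)  00010-(✓)  0010-0  00100-(✓)  01-001(✓)  01-100(✓)  01-101(✓)  010-01(✓)  0101-0  01010-(✓)  011-00(✓)  011-01(✓)  0110-1(✓)  01100-(✓)  01110-(✓)  1-0010  1-1000(✓)  1-1001(✓)  1-1101(✓)  101-01(✓)  10100-(✓)  11-000(✓)  11-001(✓)  11-101(✓)  11-111(✓)  110-01(✓)  1100-0  11000-(✓)  1101-1(✓)  111-00(✓)  111-01(✓)  111-11(✓)  1110-1(✓)  11100-(✓)  1111-1(✓)  11110-(✓)
size-2^2 implicants → --1000(✓)  --1001(✓)  -0100-(✓)  -1-001(✓)  -1-101(✓)  -10-01(✓)  -11-00(✓)  -11-01(✓)  -110-1  -1100-(✓)  -1110-(✓)  0--001  0-0-01  0-010-  0-100-(✓)  00-00-  000-0-  01--01(✓)  01-10-  011-0-(✓)  1-1-01  1-100-(✓)  11--01(✓)  11-00-  11-1-1  111--1  111-0-(✓)
size-2^3 implicants → --100-  -1--01  -11-0-
Unchecked terms (primes): --100-, -00100, -1--01, -11-0-, -110-1, 0--001, 0-0-01, 0-010-, 00-00-, 000-0-, 0010-0, 01-10-, 0101-0, 1-0010, 1-1-01, 11-00-, 11-1-1, 1100-0, 111--1
Minterm coverage:
  m0 ⊆ 00-00-,000-0-
  m1 ⊆ 0--001,0-0-01,00-00-,000-0-
  m5 ⊆ 0-0-01,0-010-,000-0-
  m8 ⊆ --100-,00-00-,0010-0
  m9 ⊆ --100-,0--001,00-00-
  m10 ⊆ 0010-0 [E]
  m17 ⊆ -1--01,0--001,0-0-01
  m20 ⊆ 0-010-,01-10-,0101-0
  m21 ⊆ -1--01,0-0-01,0-010-,01-10-
  m24 ⊆ --100-,-11-0-
  m25 ⊆ --100-,-1--01,-11-0-,-110-1,0--001
  m27 ⊆ -110-1 [E]
  m28 ⊆ -11-0-,01-10-
  m29 ⊆ -1--01,-11-0-,01-10-
  m34 ⊆ 1-0010 [E]
  m36 ⊆ -00100 [E]
  m40 ⊆ --100- [E]
  m41 ⊆ --100-,1-1-01
  m45 ⊆ 1-1-01 [E]
  m48 ⊆ 11-00-,1100-0
  m49 ⊆ -1--01,11-00-
  m50 ⊆ 1-0010,1100-0
  m53 ⊆ -1--01,11-1-1
  m55 ⊆ 11-1-1 [E]
  m56 ⊆ --100-,-11-0-,11-00-
  m57 ⊆ --100-,-1--01,-11-0-,-110-1,1-1-01,11-00-,111--1
  m59 ⊆ -110-1,111--1
  m60 ⊆ -11-0- [E]
  m61 ⊆ -1--01,-11-0-,1-1-01,11-1-1,111--1
  m63 ⊆ 11-1-1,111--1
E = {--100-, -00100, -11-0-, -110-1, 0010-0, 1-0010, 1-1-01, 11-1-1}

8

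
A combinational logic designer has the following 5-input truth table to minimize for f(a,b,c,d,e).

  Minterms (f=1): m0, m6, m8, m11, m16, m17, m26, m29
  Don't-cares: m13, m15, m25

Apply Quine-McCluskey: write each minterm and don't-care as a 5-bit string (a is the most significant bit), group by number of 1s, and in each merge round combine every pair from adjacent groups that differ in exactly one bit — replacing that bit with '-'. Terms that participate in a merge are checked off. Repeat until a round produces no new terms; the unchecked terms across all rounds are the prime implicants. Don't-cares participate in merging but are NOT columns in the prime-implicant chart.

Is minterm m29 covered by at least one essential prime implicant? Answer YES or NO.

Round 0: 00000✓ 00110 01000✓ 01011✓ 01101✓ 01111✓ 10000✓ 10001✓ 11001✓ 11010 11101✓
Round 1: -0000 -1101 0-000 01-11 011-1 1-001 1000- 11-01
PIs = {-0000, -1101, 0-000, 00110, 01-11, 011-1, 1-001, 1000-, 11-01, 11010}
Coverage chart:
  m0: -0000,0-000
  m6: 00110 ←essential
  m8: 0-000 ←essential
  m11: 01-11 ←essential
  m16: -0000,1000-
  m17: 1-001,1000-
  m26: 11010 ←essential
  m29: -1101,11-01
Essential: 0-000, 00110, 01-11, 11010

NO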